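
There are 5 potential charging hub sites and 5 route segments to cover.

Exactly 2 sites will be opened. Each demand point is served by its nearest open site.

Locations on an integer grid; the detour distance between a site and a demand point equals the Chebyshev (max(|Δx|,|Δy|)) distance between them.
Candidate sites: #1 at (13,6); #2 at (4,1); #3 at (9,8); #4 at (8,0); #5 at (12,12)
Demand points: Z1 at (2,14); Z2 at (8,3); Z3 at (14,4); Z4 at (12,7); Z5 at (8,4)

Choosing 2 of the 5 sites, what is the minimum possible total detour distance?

19

Open {#1, #3}.
  Z1→#3 7, Z2→#1 5, Z3→#1 2, Z4→#1 1, Z5→#3 4  ⇒ total 19.
Compare {#1, #4}: total 21.
Compare {#1, #2}: total 22.
No size-2 selection does better; minimum is 19.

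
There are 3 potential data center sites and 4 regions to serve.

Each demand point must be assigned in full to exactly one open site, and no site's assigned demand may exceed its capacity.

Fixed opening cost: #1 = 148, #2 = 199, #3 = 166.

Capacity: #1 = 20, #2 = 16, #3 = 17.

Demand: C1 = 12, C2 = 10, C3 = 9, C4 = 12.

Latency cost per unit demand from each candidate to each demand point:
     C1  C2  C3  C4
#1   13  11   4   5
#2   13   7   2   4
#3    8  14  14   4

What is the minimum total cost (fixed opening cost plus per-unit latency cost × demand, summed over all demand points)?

803

Open {#1, #2, #3}; cheapest assignment that respects the capacities:
  #1 (cap 20, load 19): C2, C3 — cost 10×11 + 9×4 = 146
  #2 (cap 16, load 12): C4 — cost 12×4 = 48
  #3 (cap 17, load 12): C1 — cost 12×8 = 96
  Shipping 290, fixed 513 → total 803.
  Any other capacity-feasible assignment to {#1, #2, #3} ships for at least 290.
Total demand is 43 and no other set of sites has combined capacity ≥ 43, so {#1, #2, #3} is the only feasible choice of open sites. Minimum: 803.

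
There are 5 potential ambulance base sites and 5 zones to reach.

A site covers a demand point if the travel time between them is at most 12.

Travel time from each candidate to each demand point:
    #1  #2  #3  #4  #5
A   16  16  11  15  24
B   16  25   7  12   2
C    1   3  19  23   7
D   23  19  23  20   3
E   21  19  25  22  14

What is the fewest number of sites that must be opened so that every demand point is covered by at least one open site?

2

Coverage sets (demand points within 12 of each site):
  A: {#3}
  B: {#3, #4, #5}
  C: {#1, #2, #5}
  D: {#5}
  E: {}
No single site covers all 5 demand points.
But {B, C} covers everything, so the minimum is 2.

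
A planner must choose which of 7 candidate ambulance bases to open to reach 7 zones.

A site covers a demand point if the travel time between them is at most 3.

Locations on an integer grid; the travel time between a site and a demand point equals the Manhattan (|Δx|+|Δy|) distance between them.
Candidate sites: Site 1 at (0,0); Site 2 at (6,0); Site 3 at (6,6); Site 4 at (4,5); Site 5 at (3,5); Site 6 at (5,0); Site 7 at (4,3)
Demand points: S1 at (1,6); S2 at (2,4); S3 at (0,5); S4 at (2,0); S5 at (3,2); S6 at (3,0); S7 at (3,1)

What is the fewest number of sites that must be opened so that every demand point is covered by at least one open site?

Coverage sets (demand points within 3 of each site):
  Site 1: {S4, S6}
  Site 2: {S6}
  Site 3: {}
  Site 4: {S2}
  Site 5: {S1, S2, S3, S5}
  Site 6: {S4, S6, S7}
  Site 7: {S2, S5, S7}
No single site covers all 7 demand points.
But {Site 5, Site 6} covers everything, so the minimum is 2.

2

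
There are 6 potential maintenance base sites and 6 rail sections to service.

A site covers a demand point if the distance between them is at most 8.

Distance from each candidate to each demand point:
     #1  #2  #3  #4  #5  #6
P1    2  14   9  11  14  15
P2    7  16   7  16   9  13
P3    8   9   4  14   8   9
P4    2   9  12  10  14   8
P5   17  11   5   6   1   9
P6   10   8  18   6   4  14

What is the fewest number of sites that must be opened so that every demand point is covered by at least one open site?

Coverage sets (demand points within 8 of each site):
  P1: {#1}
  P2: {#1, #3}
  P3: {#1, #3, #5}
  P4: {#1, #6}
  P5: {#3, #4, #5}
  P6: {#2, #4, #5}
No 2 sites suffice: every size-2 union leaves at least one demand point uncovered.
But {P2, P4, P6} covers everything, so the minimum is 3.

3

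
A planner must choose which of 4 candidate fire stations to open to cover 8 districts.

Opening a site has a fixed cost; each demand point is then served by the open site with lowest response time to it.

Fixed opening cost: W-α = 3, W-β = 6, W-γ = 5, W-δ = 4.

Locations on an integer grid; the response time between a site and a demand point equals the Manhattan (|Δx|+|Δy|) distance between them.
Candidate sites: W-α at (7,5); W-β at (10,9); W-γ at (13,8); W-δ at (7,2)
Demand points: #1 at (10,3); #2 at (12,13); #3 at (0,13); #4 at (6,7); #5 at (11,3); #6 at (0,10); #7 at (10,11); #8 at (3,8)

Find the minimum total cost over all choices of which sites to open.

Open {W-α, W-β}: assign each demand point to its cheapest open site.
  #1→W-α 5, #2→W-β 6, #3→W-β 14, #4→W-α 3, #5→W-α 6, #6→W-β 11, #7→W-β 2, #8→W-α 7
  response time 54, fixed 9 → total 63.
Compare {W-α, W-β, W-δ}: response time 52 + fixed 13 = 65.
Compare {W-β}: response time 60 + fixed 6 = 66.
Compare {W-β, W-δ}: response time 56 + fixed 10 = 66.
All other subsets cost ≥ 65. Minimum total cost: 63.

63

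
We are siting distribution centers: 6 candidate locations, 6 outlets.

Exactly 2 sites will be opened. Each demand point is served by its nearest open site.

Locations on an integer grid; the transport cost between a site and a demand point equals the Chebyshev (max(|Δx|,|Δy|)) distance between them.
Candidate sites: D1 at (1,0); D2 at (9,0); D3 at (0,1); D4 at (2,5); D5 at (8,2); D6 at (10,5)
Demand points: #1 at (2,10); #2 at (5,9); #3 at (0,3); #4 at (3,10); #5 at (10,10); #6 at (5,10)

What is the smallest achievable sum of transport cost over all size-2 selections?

Open {D4, D6}.
  #1→D4 5, #2→D4 4, #3→D4 2, #4→D4 5, #5→D6 5, #6→D4 5  ⇒ total 26.
Compare {D1, D4}: total 29.
Compare {D2, D4}: total 29.
No size-2 selection does better; minimum is 26.

26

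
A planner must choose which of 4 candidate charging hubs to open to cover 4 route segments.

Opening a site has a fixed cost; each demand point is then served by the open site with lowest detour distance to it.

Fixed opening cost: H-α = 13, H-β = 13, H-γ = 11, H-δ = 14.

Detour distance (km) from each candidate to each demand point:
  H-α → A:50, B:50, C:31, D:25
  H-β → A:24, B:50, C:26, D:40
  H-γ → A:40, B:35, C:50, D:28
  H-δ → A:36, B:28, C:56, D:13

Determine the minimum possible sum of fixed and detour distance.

Open {H-β, H-δ}: assign each demand point to its cheapest open site.
  A→H-β 24, B→H-δ 28, C→H-β 26, D→H-δ 13
  detour distance 91, fixed 27 → total 118.
Compare {H-β, H-γ, H-δ}: detour distance 91 + fixed 38 = 129.
Compare {H-α, H-β, H-δ}: detour distance 91 + fixed 40 = 131.
Compare {H-α, H-δ}: detour distance 108 + fixed 27 = 135.
All other subsets cost ≥ 129. Minimum total cost: 118.

118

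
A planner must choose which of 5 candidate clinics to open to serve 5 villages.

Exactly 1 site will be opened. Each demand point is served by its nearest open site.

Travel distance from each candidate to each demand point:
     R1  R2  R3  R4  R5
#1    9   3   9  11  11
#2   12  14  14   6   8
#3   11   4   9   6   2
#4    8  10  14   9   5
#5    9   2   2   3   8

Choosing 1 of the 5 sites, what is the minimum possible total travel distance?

24

Open {#5}.
  R1→#5 9, R2→#5 2, R3→#5 2, R4→#5 3, R5→#5 8  ⇒ total 24.
Compare {#3}: total 32.
Compare {#1}: total 43.
No size-1 selection does better; minimum is 24.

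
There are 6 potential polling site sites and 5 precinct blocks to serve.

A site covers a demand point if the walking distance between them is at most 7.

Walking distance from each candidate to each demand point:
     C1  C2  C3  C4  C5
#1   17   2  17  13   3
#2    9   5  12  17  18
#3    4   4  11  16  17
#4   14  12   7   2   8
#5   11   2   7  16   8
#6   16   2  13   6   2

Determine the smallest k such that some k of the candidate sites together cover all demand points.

Coverage sets (demand points within 7 of each site):
  #1: {C2, C5}
  #2: {C2}
  #3: {C1, C2}
  #4: {C3, C4}
  #5: {C2, C3}
  #6: {C2, C4, C5}
No 2 sites suffice: every size-2 union leaves at least one demand point uncovered.
But {#1, #3, #4} covers everything, so the minimum is 3.

3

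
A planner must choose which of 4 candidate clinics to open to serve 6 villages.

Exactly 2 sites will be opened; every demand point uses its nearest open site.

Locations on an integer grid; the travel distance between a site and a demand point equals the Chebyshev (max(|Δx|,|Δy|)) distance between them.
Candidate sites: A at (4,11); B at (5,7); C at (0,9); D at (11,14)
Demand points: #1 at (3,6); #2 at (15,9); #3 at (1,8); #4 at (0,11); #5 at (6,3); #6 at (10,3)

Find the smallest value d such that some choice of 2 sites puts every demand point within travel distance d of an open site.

5

Open {B, D}.
  Farthest demand point is #2 at travel distance 5 (to D); all others are ≤ 5.
With {A, D} the worst case is 8.
With {A, B} the worst case is 10.
No size-2 selection achieves below 5.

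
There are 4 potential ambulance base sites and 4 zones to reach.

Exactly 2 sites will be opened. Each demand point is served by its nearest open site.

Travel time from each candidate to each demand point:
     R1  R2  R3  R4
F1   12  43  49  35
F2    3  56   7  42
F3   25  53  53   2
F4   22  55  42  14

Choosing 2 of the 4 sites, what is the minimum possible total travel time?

Open {F2, F3}.
  R1→F2 3, R2→F3 53, R3→F2 7, R4→F3 2  ⇒ total 65.
Compare {F2, F4}: total 79.
Compare {F1, F2}: total 88.
No size-2 selection does better; minimum is 65.

65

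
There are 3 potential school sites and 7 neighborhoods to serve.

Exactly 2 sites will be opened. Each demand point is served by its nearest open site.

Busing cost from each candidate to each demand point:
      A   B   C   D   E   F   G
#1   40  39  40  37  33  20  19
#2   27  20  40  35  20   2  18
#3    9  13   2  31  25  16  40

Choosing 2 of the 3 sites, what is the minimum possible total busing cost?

Open {#2, #3}.
  A→#3 9, B→#3 13, C→#3 2, D→#3 31, E→#2 20, F→#2 2, G→#2 18  ⇒ total 95.
Compare {#1, #3}: total 115.
Compare {#1, #2}: total 162.

95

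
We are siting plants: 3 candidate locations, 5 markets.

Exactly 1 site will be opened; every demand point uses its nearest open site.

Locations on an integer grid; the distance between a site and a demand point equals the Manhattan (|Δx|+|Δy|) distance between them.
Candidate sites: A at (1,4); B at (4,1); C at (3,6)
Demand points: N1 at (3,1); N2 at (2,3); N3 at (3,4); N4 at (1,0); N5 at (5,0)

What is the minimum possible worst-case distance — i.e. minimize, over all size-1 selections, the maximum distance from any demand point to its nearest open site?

4

Open {B}.
  Farthest demand point is N2 at distance 4 (to B); all others are ≤ 4.
With {A} the worst case is 8.
With {C} the worst case is 8.
No size-1 selection achieves below 4.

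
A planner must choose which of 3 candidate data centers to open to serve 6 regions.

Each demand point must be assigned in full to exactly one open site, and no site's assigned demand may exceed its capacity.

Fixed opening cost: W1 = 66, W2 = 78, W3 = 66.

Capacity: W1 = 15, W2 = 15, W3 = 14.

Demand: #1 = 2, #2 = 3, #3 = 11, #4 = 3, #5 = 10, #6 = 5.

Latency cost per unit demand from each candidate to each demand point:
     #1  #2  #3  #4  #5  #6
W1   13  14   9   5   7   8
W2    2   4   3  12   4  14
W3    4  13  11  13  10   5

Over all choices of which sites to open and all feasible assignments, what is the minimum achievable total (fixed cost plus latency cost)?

Open {W1, W2, W3}; cheapest assignment that respects the capacities:
  W1 (cap 15, load 13): #4, #5 — cost 3×5 + 10×7 = 85
  W2 (cap 15, load 14): #2, #3 — cost 3×4 + 11×3 = 45
  W3 (cap 14, load 7): #1, #6 — cost 2×4 + 5×5 = 33
  Shipping 163, fixed 210 → total 373.
  Any other capacity-feasible assignment to {W1, W2, W3} ships for at least 163.
Total demand is 34 and no other set of sites has combined capacity ≥ 34, so {W1, W2, W3} is the only feasible choice of open sites. Minimum: 373.

373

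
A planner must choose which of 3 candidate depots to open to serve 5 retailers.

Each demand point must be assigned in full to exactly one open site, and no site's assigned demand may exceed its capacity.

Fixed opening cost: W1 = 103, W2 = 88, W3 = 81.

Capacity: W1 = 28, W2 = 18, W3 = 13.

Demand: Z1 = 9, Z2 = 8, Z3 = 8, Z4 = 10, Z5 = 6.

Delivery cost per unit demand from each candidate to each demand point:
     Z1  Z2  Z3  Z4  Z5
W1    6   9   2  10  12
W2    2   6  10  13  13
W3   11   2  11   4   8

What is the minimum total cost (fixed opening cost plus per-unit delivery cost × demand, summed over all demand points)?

445

Open {W1, W2}; cheapest assignment that respects the capacities:
  W1 (cap 28, load 24): Z3, Z4, Z5 — cost 8×2 + 10×10 + 6×12 = 188
  W2 (cap 18, load 17): Z1, Z2 — cost 9×2 + 8×6 = 66
  Shipping 254, fixed 191 → total 445.
  Any other capacity-feasible assignment to {W1, W2} ships for at least 254.
Compare {W1, W2, W3}: its best feasible assignment gives total 466.
Every other set of open sites that can feasibly serve all demand totals ≥ 466 even under its best assignment. Minimum: 445.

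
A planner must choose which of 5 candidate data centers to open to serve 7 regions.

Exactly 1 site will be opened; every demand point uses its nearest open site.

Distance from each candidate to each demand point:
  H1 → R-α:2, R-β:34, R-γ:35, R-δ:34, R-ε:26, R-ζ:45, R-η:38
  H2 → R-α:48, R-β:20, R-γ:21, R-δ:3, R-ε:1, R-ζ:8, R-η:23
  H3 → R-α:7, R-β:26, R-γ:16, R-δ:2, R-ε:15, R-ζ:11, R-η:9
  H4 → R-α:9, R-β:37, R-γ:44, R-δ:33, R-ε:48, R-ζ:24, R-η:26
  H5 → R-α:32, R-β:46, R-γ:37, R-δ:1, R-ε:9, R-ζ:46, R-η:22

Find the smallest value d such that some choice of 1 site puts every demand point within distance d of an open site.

26

Open {H3}.
  Farthest demand point is R-β at distance 26 (to H3); all others are ≤ 26.
With {H1} the worst case is 45.
With {H5} the worst case is 46.
No size-1 selection achieves below 26.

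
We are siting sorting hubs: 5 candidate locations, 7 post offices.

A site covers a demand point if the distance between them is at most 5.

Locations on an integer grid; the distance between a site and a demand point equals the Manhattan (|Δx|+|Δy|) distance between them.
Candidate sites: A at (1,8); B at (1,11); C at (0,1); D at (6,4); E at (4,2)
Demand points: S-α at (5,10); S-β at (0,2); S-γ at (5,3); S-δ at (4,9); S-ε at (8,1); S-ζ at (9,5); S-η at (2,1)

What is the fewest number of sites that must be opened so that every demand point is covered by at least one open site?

3

Coverage sets (demand points within 5 of each site):
  A: {S-δ}
  B: {S-α, S-δ}
  C: {S-β, S-η}
  D: {S-γ, S-ε, S-ζ}
  E: {S-β, S-γ, S-ε, S-η}
No 2 sites suffice: every size-2 union leaves at least one demand point uncovered.
But {B, C, D} covers everything, so the minimum is 3.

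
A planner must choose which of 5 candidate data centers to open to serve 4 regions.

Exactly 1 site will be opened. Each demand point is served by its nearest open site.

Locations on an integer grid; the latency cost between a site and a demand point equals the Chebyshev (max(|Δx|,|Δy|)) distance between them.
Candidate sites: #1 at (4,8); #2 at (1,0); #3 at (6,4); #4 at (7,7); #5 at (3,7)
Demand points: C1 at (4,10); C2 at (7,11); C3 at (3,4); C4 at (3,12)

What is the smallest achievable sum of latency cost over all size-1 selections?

13

Open {#1}.
  C1→#1 2, C2→#1 3, C3→#1 4, C4→#1 4  ⇒ total 13.
Compare {#5}: total 15.
Compare {#4}: total 16.
No size-1 selection does better; minimum is 13.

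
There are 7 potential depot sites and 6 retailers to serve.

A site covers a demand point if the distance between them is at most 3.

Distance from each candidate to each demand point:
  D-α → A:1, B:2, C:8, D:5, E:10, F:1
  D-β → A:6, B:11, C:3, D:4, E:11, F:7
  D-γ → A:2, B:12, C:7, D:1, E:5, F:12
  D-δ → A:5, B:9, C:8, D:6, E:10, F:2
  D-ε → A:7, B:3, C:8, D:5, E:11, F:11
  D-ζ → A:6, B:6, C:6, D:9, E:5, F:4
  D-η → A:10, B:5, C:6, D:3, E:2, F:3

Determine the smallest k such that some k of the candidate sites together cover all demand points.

Coverage sets (demand points within 3 of each site):
  D-α: {A, B, F}
  D-β: {C}
  D-γ: {A, D}
  D-δ: {F}
  D-ε: {B}
  D-ζ: {}
  D-η: {D, E, F}
No 2 sites suffice: every size-2 union leaves at least one demand point uncovered.
But {D-α, D-β, D-η} covers everything, so the minimum is 3.

3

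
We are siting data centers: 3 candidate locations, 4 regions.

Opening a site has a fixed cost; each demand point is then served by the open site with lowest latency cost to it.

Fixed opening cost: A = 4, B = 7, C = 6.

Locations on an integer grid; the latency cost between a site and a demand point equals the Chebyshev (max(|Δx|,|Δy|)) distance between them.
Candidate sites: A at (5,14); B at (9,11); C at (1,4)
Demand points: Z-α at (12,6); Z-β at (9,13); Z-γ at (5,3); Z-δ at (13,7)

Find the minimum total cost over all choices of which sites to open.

Open {B}: assign each demand point to its cheapest open site.
  Z-α→B 5, Z-β→B 2, Z-γ→B 8, Z-δ→B 4
  latency cost 19, fixed 7 → total 26.
Compare {B, C}: latency cost 15 + fixed 13 = 28.
Compare {A, B}: latency cost 19 + fixed 11 = 30.
Compare {A, B, C}: latency cost 15 + fixed 17 = 32.
All other subsets cost ≥ 28. Minimum total cost: 26.

26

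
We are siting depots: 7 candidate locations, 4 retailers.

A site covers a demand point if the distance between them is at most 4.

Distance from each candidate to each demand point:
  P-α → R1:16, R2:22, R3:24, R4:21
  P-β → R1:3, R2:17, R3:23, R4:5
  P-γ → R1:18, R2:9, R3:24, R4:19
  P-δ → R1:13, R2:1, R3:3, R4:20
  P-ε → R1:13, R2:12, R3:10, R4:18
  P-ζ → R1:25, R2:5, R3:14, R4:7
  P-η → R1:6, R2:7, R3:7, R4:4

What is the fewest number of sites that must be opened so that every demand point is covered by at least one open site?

3

Coverage sets (demand points within 4 of each site):
  P-α: {}
  P-β: {R1}
  P-γ: {}
  P-δ: {R2, R3}
  P-ε: {}
  P-ζ: {}
  P-η: {R4}
No 2 sites suffice: every size-2 union leaves at least one demand point uncovered.
But {P-β, P-δ, P-η} covers everything, so the minimum is 3.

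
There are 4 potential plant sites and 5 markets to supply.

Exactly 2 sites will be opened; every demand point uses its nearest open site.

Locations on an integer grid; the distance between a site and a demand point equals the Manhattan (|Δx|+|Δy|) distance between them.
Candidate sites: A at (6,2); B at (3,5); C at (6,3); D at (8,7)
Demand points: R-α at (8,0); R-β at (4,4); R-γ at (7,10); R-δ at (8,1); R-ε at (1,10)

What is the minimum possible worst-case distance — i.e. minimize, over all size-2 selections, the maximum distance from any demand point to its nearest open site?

7

Open {B, D}.
  Farthest demand point is R-α at distance 7 (to D); all others are ≤ 7.
With {B, C} the worst case is 8.
With {A, B} the worst case is 9.
No size-2 selection achieves below 7.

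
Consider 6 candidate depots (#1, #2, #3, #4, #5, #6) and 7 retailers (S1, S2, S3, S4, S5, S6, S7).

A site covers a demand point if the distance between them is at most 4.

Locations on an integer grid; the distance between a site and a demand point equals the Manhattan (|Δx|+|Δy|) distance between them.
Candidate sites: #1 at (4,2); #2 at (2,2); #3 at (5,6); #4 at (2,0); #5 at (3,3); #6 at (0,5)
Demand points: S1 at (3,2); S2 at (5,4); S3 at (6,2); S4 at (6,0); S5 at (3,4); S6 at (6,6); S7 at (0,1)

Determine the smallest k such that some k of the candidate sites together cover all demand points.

Coverage sets (demand points within 4 of each site):
  #1: {S1, S2, S3, S4, S5}
  #2: {S1, S3, S5, S7}
  #3: {S2, S5, S6}
  #4: {S1, S4, S7}
  #5: {S1, S2, S3, S5}
  #6: {S5, S7}
No 2 sites suffice: every size-2 union leaves at least one demand point uncovered.
But {#1, #2, #3} covers everything, so the minimum is 3.

3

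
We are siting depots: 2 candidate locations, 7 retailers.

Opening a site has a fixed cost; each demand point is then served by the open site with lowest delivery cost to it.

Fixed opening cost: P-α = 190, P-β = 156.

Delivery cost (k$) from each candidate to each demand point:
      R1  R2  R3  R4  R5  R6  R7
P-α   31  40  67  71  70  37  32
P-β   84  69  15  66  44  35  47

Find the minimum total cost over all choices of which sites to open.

Open {P-β}: assign each demand point to its cheapest open site.
  R1→P-β 84, R2→P-β 69, R3→P-β 15, R4→P-β 66, R5→P-β 44, R6→P-β 35, R7→P-β 47
  delivery cost 360, fixed 156 → total 516.
Compare {P-α}: delivery cost 348 + fixed 190 = 538.
Compare {P-α, P-β}: delivery cost 263 + fixed 346 = 609.

516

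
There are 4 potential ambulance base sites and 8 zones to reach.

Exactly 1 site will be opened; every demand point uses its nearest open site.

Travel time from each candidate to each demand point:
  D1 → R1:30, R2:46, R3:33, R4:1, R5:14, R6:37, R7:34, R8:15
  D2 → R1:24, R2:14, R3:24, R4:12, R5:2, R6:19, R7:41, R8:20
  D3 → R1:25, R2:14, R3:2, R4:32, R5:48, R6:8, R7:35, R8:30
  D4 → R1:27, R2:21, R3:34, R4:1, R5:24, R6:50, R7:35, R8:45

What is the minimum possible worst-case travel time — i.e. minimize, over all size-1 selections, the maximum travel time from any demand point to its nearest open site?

41

Open {D2}.
  Farthest demand point is R7 at travel time 41 (to D2); all others are ≤ 41.
With {D1} the worst case is 46.
With {D3} the worst case is 48.
No size-1 selection achieves below 41.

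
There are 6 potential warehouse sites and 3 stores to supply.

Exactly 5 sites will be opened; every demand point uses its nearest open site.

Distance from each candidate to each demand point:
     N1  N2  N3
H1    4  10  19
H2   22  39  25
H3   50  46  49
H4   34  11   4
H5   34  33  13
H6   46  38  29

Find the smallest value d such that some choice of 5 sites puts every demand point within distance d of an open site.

10

Open {H1, H2, H3, H4, H5}.
  Farthest demand point is N2 at distance 10 (to H1); all others are ≤ 10.
With {H1, H2, H3, H4, H6} the worst case is 10.
With {H1, H2, H4, H5, H6} the worst case is 10.
No size-5 selection achieves below 10.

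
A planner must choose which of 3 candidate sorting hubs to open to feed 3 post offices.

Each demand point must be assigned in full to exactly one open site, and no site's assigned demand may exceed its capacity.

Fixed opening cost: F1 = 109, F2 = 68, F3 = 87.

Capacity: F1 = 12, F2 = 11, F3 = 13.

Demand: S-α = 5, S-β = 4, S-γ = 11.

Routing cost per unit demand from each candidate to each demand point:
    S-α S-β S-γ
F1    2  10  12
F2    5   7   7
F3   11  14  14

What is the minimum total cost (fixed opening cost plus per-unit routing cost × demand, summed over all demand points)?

304

Open {F1, F2}; cheapest assignment that respects the capacities:
  F1 (cap 12, load 9): S-α, S-β — cost 5×2 + 4×10 = 50
  F2 (cap 11, load 11): S-γ — cost 11×7 = 77
  Shipping 127, fixed 177 → total 304.
  Any other capacity-feasible assignment to {F1, F2} ships for at least 127.
Compare {F2, F3}: its best feasible assignment gives total 343.
Compare {F1, F2, F3}: its best feasible assignment gives total 391.
Every other set of open sites that can feasibly serve all demand totals ≥ 343 even under its best assignment. Minimum: 304.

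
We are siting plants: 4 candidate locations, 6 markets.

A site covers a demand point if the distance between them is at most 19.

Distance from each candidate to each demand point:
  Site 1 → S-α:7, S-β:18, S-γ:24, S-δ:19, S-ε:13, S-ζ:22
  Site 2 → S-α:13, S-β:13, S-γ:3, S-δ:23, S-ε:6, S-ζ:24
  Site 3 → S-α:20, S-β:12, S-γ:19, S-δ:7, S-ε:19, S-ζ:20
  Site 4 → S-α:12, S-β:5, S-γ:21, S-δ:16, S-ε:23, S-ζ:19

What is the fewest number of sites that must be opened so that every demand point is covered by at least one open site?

2

Coverage sets (demand points within 19 of each site):
  Site 1: {S-α, S-β, S-δ, S-ε}
  Site 2: {S-α, S-β, S-γ, S-ε}
  Site 3: {S-β, S-γ, S-δ, S-ε}
  Site 4: {S-α, S-β, S-δ, S-ζ}
No single site covers all 6 demand points.
But {Site 2, Site 4} covers everything, so the minimum is 2.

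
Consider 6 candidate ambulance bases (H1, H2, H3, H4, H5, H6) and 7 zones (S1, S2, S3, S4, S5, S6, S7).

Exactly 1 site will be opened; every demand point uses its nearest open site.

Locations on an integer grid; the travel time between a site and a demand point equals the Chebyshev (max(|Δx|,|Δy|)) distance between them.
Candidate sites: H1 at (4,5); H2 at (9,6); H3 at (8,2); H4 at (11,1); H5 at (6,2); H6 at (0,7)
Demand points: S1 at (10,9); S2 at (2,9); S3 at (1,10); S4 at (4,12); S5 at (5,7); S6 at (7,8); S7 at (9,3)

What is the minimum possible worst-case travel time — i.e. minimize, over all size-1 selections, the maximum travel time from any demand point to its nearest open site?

Open {H1}.
  Farthest demand point is S4 at travel time 7 (to H1); all others are ≤ 7.
With {H2} the worst case is 8.
With {H3} the worst case is 10.
No size-1 selection achieves below 7.

7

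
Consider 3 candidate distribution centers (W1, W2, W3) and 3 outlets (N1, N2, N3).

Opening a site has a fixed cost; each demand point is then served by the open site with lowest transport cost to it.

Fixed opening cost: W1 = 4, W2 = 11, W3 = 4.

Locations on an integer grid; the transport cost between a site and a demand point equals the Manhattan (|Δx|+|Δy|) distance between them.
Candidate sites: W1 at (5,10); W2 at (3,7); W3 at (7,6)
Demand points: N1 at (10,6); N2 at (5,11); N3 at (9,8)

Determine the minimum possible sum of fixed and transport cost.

Open {W1, W3}: assign each demand point to its cheapest open site.
  N1→W3 3, N2→W1 1, N3→W3 4
  transport cost 8, fixed 8 → total 16.
Compare {W3}: transport cost 14 + fixed 4 = 18.
Compare {W1}: transport cost 16 + fixed 4 = 20.
Compare {W1, W2, W3}: transport cost 8 + fixed 19 = 27.
All other subsets cost ≥ 18. Minimum total cost: 16.

16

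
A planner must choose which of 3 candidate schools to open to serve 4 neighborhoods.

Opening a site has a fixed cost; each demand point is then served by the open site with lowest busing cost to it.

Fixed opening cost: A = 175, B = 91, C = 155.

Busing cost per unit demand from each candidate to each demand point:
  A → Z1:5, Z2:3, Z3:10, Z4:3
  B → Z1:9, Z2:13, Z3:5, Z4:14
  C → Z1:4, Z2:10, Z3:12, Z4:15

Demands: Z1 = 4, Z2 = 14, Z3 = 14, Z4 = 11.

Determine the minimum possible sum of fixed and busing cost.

410

Open {A}: assign each demand point to its cheapest open site.
  Z1→A 4×5=20, Z2→A 14×3=42, Z3→A 14×10=140, Z4→A 11×3=33
  busing cost 235, fixed 175 → total 410.
Compare {A, B}: busing cost 165 + fixed 266 = 431.
Compare {B}: busing cost 442 + fixed 91 = 533.
Compare {A, C}: busing cost 231 + fixed 330 = 561.
All other subsets cost ≥ 431. Minimum total cost: 410.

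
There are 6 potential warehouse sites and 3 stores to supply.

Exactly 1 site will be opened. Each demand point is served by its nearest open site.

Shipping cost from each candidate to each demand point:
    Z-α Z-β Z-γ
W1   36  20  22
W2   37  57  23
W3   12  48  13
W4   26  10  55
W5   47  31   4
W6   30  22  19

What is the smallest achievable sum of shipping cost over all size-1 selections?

Open {W6}.
  Z-α→W6 30, Z-β→W6 22, Z-γ→W6 19  ⇒ total 71.
Compare {W3}: total 73.
Compare {W1}: total 78.
No size-1 selection does better; minimum is 71.

71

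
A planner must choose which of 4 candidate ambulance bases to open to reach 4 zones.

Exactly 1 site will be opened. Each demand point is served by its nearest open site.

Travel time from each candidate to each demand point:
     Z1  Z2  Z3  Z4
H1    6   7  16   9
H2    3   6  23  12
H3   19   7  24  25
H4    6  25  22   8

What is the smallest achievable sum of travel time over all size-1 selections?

Open {H1}.
  Z1→H1 6, Z2→H1 7, Z3→H1 16, Z4→H1 9  ⇒ total 38.
Compare {H2}: total 44.
Compare {H4}: total 61.
No size-1 selection does better; minimum is 38.

38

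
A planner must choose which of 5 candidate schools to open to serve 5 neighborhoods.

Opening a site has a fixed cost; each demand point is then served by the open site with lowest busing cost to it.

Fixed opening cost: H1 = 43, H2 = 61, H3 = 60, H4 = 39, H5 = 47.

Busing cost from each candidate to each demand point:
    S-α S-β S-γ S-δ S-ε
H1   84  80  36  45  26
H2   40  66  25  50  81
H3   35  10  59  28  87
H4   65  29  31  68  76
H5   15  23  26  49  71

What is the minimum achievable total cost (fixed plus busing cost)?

225

Open {H1, H5}: assign each demand point to its cheapest open site.
  S-α→H5 15, S-β→H5 23, S-γ→H5 26, S-δ→H1 45, S-ε→H1 26
  busing cost 135, fixed 90 → total 225.
Compare {H5}: busing cost 184 + fixed 47 = 231.
Compare {H1, H3}: busing cost 135 + fixed 103 = 238.
Compare {H1, H3, H5}: busing cost 105 + fixed 150 = 255.
All other subsets cost ≥ 231. Minimum total cost: 225.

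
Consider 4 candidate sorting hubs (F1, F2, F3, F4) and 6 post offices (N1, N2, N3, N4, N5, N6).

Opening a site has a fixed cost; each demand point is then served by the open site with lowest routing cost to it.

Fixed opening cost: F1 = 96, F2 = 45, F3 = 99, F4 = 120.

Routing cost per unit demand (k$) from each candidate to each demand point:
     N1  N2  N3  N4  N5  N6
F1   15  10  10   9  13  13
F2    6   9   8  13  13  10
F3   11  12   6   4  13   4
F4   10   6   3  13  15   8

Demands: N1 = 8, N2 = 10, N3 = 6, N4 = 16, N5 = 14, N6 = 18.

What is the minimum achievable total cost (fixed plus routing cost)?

636

Open {F2, F3}: assign each demand point to its cheapest open site.
  N1→F2 8×6=48, N2→F2 10×9=90, N3→F3 6×6=36, N4→F3 16×4=64, N5→F2 14×13=182, N6→F3 18×4=72
  routing cost 492, fixed 144 → total 636.
Compare {F3}: routing cost 562 + fixed 99 = 661.
Compare {F3, F4}: routing cost 476 + fixed 219 = 695.
Compare {F2, F3, F4}: routing cost 444 + fixed 264 = 708.
All other subsets cost ≥ 661. Minimum total cost: 636.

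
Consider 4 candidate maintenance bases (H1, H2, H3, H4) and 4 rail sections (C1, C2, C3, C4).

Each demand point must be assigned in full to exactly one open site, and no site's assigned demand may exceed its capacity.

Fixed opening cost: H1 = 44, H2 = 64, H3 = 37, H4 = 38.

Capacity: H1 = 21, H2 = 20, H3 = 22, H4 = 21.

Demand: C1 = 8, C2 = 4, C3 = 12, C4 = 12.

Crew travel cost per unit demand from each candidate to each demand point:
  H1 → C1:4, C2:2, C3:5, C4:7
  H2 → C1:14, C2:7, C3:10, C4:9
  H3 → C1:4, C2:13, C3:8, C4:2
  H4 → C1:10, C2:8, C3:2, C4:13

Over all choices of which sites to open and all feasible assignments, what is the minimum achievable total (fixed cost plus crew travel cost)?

Open {H3, H4}; cheapest assignment that respects the capacities:
  H3 (cap 22, load 20): C1, C4 — cost 8×4 + 12×2 = 56
  H4 (cap 21, load 16): C2, C3 — cost 4×8 + 12×2 = 56
  Shipping 112, fixed 75 → total 187.
  Any other capacity-feasible assignment to {H3, H4} ships for at least 112.
Compare {H1, H3}: its best feasible assignment gives total 205.
Compare {H1, H3, H4}: its best feasible assignment gives total 207.
Every other set of open sites that can feasibly serve all demand totals ≥ 205 even under its best assignment. Minimum: 187.

187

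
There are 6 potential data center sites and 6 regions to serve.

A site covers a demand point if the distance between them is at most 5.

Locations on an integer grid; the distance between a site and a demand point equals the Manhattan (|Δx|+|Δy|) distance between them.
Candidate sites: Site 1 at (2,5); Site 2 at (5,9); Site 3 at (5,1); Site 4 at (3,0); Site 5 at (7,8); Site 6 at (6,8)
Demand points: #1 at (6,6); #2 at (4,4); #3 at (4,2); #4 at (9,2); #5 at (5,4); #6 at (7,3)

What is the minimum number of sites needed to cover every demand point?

2

Coverage sets (demand points within 5 of each site):
  Site 1: {#1, #2, #3, #5}
  Site 2: {#1, #5}
  Site 3: {#2, #3, #4, #5, #6}
  Site 4: {#2, #3}
  Site 5: {#1, #6}
  Site 6: {#1, #5}
No single site covers all 6 demand points.
But {Site 1, Site 3} covers everything, so the minimum is 2.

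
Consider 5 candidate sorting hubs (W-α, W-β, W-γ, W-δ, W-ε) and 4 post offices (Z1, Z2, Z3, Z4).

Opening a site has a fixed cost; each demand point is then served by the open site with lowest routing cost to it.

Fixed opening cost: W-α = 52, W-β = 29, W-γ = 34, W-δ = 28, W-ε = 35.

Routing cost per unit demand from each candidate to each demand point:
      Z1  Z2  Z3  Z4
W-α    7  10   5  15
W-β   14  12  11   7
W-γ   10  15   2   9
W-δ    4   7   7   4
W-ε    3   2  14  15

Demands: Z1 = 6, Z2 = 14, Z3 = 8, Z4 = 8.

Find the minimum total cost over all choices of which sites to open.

Open {W-γ, W-δ, W-ε}: assign each demand point to its cheapest open site.
  Z1→W-ε 6×3=18, Z2→W-ε 14×2=28, Z3→W-γ 8×2=16, Z4→W-δ 8×4=32
  routing cost 94, fixed 97 → total 191.
Compare {W-δ, W-ε}: routing cost 134 + fixed 63 = 197.
Compare {W-γ, W-ε}: routing cost 134 + fixed 69 = 203.
Compare {W-β, W-γ, W-ε}: routing cost 118 + fixed 98 = 216.
All other subsets cost ≥ 197. Minimum total cost: 191.

191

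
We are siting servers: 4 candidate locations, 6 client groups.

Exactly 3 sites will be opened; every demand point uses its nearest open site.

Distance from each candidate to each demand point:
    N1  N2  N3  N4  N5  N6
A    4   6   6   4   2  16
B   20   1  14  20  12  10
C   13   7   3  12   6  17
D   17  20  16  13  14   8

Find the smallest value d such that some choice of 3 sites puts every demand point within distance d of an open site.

8

Open {A, B, D}.
  Farthest demand point is N6 at distance 8 (to D); all others are ≤ 8.
With {A, C, D} the worst case is 8.
With {A, B, C} the worst case is 10.
No size-3 selection achieves below 8.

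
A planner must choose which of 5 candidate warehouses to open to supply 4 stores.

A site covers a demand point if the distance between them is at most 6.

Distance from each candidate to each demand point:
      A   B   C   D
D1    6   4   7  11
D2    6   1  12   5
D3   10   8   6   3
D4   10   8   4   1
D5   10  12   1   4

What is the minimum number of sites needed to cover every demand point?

2

Coverage sets (demand points within 6 of each site):
  D1: {A, B}
  D2: {A, B, D}
  D3: {C, D}
  D4: {C, D}
  D5: {C, D}
No single site covers all 4 demand points.
But {D1, D3} covers everything, so the minimum is 2.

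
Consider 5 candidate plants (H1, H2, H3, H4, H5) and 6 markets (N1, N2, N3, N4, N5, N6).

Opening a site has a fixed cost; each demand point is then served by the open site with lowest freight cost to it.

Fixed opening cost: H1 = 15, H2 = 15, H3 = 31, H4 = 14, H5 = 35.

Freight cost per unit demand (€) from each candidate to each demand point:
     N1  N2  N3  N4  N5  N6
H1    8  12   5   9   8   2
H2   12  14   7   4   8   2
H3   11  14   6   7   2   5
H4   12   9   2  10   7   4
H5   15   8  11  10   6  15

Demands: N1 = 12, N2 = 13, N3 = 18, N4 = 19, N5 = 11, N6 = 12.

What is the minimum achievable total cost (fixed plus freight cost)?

446

Open {H1, H2, H3, H4}: assign each demand point to its cheapest open site.
  N1→H1 12×8=96, N2→H4 13×9=117, N3→H4 18×2=36, N4→H2 19×4=76, N5→H3 11×2=22, N6→H1 12×2=24
  freight cost 371, fixed 75 → total 446.
Compare {H2, H3, H4}: freight cost 407 + fixed 60 = 467.
Compare {H1, H2, H3, H4, H5}: freight cost 358 + fixed 110 = 468.
Compare {H1, H2, H4}: freight cost 426 + fixed 44 = 470.
All other subsets cost ≥ 467. Minimum total cost: 446.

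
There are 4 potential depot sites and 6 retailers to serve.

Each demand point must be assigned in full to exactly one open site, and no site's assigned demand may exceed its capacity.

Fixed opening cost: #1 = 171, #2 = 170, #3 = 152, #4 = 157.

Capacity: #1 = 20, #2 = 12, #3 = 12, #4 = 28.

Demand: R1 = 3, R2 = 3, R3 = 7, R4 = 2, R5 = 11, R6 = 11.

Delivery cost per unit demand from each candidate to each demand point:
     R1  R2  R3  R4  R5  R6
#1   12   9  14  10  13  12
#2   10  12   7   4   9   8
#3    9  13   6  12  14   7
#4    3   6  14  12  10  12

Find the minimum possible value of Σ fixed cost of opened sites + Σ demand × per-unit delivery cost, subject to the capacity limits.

Open {#3, #4}; cheapest assignment that respects the capacities:
  #3 (cap 12, load 9): R3, R4 — cost 7×6 + 2×12 = 66
  #4 (cap 28, load 28): R1, R2, R5, R6 — cost 3×3 + 3×6 + 11×10 + 11×12 = 269
  Shipping 335, fixed 309 → total 644.
  Any other capacity-feasible assignment to {#3, #4} ships for at least 335.
Compare {#2, #4}: its best feasible assignment gives total 653.
Compare {#1, #4}: its best feasible assignment gives total 715.
Every other set of open sites that can feasibly serve all demand totals ≥ 653 even under its best assignment. Minimum: 644.

644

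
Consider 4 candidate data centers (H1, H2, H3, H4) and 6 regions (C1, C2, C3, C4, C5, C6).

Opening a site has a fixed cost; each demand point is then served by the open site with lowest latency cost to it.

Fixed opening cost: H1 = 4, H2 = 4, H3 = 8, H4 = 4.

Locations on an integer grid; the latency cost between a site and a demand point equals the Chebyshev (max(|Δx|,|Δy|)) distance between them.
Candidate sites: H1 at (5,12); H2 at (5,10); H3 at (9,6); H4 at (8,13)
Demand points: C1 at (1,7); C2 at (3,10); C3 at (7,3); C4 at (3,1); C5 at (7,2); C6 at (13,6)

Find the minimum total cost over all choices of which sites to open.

Open {H2, H3}: assign each demand point to its cheapest open site.
  C1→H2 4, C2→H2 2, C3→H3 3, C4→H3 6, C5→H3 4, C6→H3 4
  latency cost 23, fixed 12 → total 35.
Compare {H1, H3}: latency cost 24 + fixed 12 = 36.
Compare {H3}: latency cost 31 + fixed 8 = 39.
Compare {H1, H2, H3}: latency cost 23 + fixed 16 = 39.
All other subsets cost ≥ 36. Minimum total cost: 35.

35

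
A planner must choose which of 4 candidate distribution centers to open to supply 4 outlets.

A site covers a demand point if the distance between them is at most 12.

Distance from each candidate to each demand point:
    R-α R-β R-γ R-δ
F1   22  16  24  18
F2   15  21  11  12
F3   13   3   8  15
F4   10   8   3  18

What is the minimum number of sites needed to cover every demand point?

2

Coverage sets (demand points within 12 of each site):
  F1: {}
  F2: {R-γ, R-δ}
  F3: {R-β, R-γ}
  F4: {R-α, R-β, R-γ}
No single site covers all 4 demand points.
But {F2, F4} covers everything, so the minimum is 2.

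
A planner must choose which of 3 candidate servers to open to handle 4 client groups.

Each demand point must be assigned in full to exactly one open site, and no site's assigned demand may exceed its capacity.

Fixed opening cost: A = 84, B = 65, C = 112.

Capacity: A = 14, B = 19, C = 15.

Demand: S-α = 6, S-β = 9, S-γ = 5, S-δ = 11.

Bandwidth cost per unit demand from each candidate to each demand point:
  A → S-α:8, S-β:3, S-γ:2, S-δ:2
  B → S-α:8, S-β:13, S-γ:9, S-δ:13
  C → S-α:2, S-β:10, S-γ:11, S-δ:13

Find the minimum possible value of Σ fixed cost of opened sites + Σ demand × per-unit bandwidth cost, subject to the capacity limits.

377

Open {A, B}; cheapest assignment that respects the capacities:
  A (cap 14, load 14): S-β, S-γ — cost 9×3 + 5×2 = 37
  B (cap 19, load 17): S-α, S-δ — cost 6×8 + 11×13 = 191
  Shipping 228, fixed 149 → total 377.
  Any other capacity-feasible assignment to {A, B} ships for at least 228.
Compare {A, B, C}: its best feasible assignment gives total 430.
Compare {B, C}: its best feasible assignment gives total 467.
Every other set of open sites that can feasibly serve all demand totals ≥ 430 even under its best assignment. Minimum: 377.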